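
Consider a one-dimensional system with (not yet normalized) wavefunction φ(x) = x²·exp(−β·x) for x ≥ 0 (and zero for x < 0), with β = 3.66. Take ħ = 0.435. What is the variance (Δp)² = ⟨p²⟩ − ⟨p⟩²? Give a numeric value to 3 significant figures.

Compute ⟨p⟩ and ⟨p²⟩ separately; (Δp)² = ⟨p²⟩ − ⟨p⟩².
Differentiate x²·exp(−β·x) with the product rule; every integrand then reduces to terms xʲ·e^(−2βx) on [0, ∞), with ∫₀^∞ xʲ·e^(−2βx) dx = j!/(2β)^(j+1).
Normalization: ∫|φ|² dx = 0.0011420.
⟨p⟩ = 0.0000 and ⟨p²⟩ = 0.84493.
(Δp)² = 0.84493 − (0.0000)² = 0.84493.

0.845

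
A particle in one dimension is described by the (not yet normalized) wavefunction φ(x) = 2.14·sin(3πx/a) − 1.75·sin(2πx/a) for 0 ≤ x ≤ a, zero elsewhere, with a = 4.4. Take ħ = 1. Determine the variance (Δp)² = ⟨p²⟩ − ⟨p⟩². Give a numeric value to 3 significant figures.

3.57

Compute ⟨p⟩ and ⟨p²⟩ separately; (Δp)² = ⟨p²⟩ − ⟨p⟩².
d²/dx² sin(jπx/a) = −(jπ/a)²·sin(jπx/a); on 0 ≤ x ≤ a, ∫sin²(jπx/a) dx = a/2 and ∫sin(jπx/a)·sin(lπx/a) dx = 0 for j ≠ l, so only diagonal terms survive in ∫|φ|² and ∫φ·φ″; ∫φ·φ′ dx = [φ²/2] between the walls = 0.
Normalization: ∫|φ|² dx = 16.813.
⟨p⟩ = 0.0000 and ⟨p²⟩ = 3.5667.
(Δp)² = 3.5667 − (0.0000)² = 3.5667.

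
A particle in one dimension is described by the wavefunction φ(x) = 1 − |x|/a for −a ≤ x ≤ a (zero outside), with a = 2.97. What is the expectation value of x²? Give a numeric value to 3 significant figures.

⟨x²⟩ = ∫ x²·|φ|² dx / ∫|φ|² dx (integrals over the domain).
φ is even, so ∫ over [−a, a] = 2∫₀ᵃ with φ = 1 − x/a there: ∫₀ᵃ (1 − x/a)² dx = a/3, ∫₀ᵃ x²(1 − x/a)² dx = a³/30, ∫₀ᵃ x⁴(1 − x/a)² dx = a⁵/105.
State is unnormalized: ∫|φ|² dx = 1.9800, and ∫φ*·x²·φ dx = 1.7465, so ⟨x²⟩ = 1.7465 / 1.9800.
⟨x²⟩ = 0.88209.

0.882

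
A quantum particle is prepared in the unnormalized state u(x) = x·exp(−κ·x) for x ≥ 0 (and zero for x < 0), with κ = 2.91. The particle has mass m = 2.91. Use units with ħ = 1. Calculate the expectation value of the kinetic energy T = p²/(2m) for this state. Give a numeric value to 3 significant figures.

1.46

T = −(ħ²/2m) d²/dx², so ⟨T⟩ = −(ħ²/2m) ∫ u*·u'' dx / ∫|u|² dx; with m = 2.91.
Differentiate x·exp(−κ·x) with the product rule; every integrand then reduces to terms xʲ·e^(−2κx) on [0, ∞), with ∫₀^∞ xʲ·e^(−2κx) dx = j!/(2κ)^(j+1).
State is unnormalized: ∫|u|² dx = 0.010145, and ∫u*·(−ħ²/2m · u'') dx = 0.014761, so ⟨T⟩ = 0.014761 / 0.010145.
⟨T⟩ = 1.4550.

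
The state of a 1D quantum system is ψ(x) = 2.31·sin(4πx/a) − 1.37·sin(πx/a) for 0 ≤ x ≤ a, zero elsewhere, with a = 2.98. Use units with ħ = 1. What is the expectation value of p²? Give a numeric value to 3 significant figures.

13.4

p² ψ = −ħ² d²ψ/dx²; ⟨p²⟩ = −ħ² ∫ ψ*·ψ'' dx / ∫|ψ|² dx.
d²/dx² sin(jπx/a) = −(jπ/a)²·sin(jπx/a); on 0 ≤ x ≤ a, ∫sin²(jπx/a) dx = a/2 and ∫sin(jπx/a)·sin(lπx/a) dx = 0 for j ≠ l, so only diagonal terms survive in ∫|ψ|² and ∫ψ·ψ″; ∫ψ·ψ′ dx = [ψ²/2] between the walls = 0.
State is unnormalized: ∫|ψ|² dx = 10.747, and ∫ψ*·(−ħ² ψ'') dx = 144.49, so ⟨p²⟩ = 144.49 / 10.747.
⟨p²⟩ = 13.444.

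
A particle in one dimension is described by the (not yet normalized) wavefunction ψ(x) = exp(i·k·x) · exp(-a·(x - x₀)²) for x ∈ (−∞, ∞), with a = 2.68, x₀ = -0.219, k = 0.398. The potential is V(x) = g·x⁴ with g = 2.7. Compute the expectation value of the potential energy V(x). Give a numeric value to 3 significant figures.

0.149

⟨V⟩ = ∫ V(x)·|ψ|² dx / ∫|ψ|² dx.
Gaussian moments (u = x − x₀): ∫u^(2j)·e^(−2au²) du = (2j−1)!!/(4a)^j · √(π/(2a)), odd powers integrate to 0; here √(π/(2a)) = 0.76558.
State is unnormalized: ∫|ψ|² dx = 0.76558, and ∫ψ*·V(x)·ψ dx = 0.11421, so ⟨V⟩ = 0.11421 / 0.76558.
⟨V⟩ = 0.14917.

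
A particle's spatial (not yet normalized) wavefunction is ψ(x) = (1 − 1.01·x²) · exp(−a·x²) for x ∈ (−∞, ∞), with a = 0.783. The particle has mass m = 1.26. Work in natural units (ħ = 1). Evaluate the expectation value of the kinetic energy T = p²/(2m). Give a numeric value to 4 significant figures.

1.105

T = −(ħ²/2m) d²/dx², so ⟨T⟩ = −(ħ²/2m) ∫ ψ*·ψ'' dx / ∫|ψ|² dx; with m = 1.26.
Expand each integrand as polynomial × e^(−2ax²) and use ∫x^(2j)·e^(−2ax²) dx = (2j−1)!!/(4a)^j · √(π/(2a)), odd powers → 0; here √(π/(2a)) = 1.4164. Differentiate with the product rule, d/dx e^(−ax²) = −2ax·e^(−ax²).
State is unnormalized: ∫|ψ|² dx = 0.94475, and ∫ψ*·(−ħ²/2m · ψ'') dx = 1.0443, so ⟨T⟩ = 1.0443 / 0.94475.
⟨T⟩ = 1.1054.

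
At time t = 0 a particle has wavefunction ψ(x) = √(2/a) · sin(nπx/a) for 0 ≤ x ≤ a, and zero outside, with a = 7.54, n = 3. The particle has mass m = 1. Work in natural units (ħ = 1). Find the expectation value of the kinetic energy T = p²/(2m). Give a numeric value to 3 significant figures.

T = −(ħ²/2m) d²/dx², so ⟨T⟩ = −(ħ²/2m) ∫ ψ*·ψ'' dx; with m = 1.
d/dx sin(nπx/a) = (nπ/a)·cos(nπx/a) and d²/dx² sin(nπx/a) = −(nπ/a)²·sin(nπx/a); on 0 ≤ x ≤ a, ∫sin²(nπx/a) dx = a/2 and ∫sin(nπx/a)·cos(nπx/a) dx = 0.
⟨T⟩ = 0.78121.

0.781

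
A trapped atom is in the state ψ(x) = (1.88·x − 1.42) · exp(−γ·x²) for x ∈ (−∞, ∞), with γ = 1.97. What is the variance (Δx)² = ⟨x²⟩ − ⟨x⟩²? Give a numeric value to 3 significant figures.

Compute ⟨x⟩ and ⟨x²⟩ separately, then (Δx)² = ⟨x²⟩ − ⟨x⟩².
Expand each integrand as polynomial × e^(−2γx²) and use ∫x^(2j)·e^(−2γx²) dx = (2j−1)!!/(4γ)^j · √(π/(2γ)), odd powers → 0; here √(π/(2γ)) = 0.89295.
Normalization: ∫|ψ|² dx = 2.2011.
⟨x⟩ = -0.27488 and ⟨x²⟩ = 0.17309.
(Δx)² = 0.17309 − (-0.27488)² = 0.097527.

0.0975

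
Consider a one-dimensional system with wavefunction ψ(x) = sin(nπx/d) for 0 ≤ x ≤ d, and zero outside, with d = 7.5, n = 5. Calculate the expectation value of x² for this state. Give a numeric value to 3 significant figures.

⟨x²⟩ = ∫ x²·|ψ|² dx / ∫|ψ|² dx (integrals over the domain).
With sin²θ = (1 − cos2θ)/2 on 0 ≤ x ≤ d: ∫sin²(nπx/d) dx = d/2, ∫x·sin²(nπx/d) dx = d²/4, ∫x²·sin²(nπx/d) dx = d³·(1/6 − 1/(4n²π²)); higher powers xᵏ the same way, integrating xᵏ·cos(2nπx/d) by parts.
State is unnormalized: ∫|ψ|² dx = 3.7500, and ∫ψ*·x²·ψ dx = 69.885, so ⟨x²⟩ = 69.885 / 3.7500.
⟨x²⟩ = 18.636.

18.6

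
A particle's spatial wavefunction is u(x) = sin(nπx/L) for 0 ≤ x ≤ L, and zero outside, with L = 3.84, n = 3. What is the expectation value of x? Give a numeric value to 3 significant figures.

⟨x⟩ = ∫ x·|u|² dx / ∫|u|² dx (integrals over the domain).
With sin²θ = (1 − cos2θ)/2 on 0 ≤ x ≤ L: ∫sin²(nπx/L) dx = L/2, ∫x·sin²(nπx/L) dx = L²/4, ∫x²·sin²(nπx/L) dx = L³·(1/6 − 1/(4n²π²)); higher powers xᵏ the same way, integrating xᵏ·cos(2nπx/L) by parts.
State is unnormalized: ∫|u|² dx = 1.9200, and ∫u*·x·u dx = 3.6864, so ⟨x⟩ = 3.6864 / 1.9200.
⟨x⟩ = 1.9200.

1.92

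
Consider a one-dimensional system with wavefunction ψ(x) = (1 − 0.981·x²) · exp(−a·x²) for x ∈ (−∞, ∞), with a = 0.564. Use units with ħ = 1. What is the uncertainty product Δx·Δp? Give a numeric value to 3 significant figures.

Δx = √(⟨x²⟩−⟨x⟩²), Δp = √(⟨p²⟩−⟨p⟩²).
Expand each integrand as polynomial × e^(−2ax²) and use ∫x^(2j)·e^(−2ax²) dx = (2j−1)!!/(4a)^j · √(π/(2a)), odd powers → 0; here √(π/(2a)) = 1.6689. Differentiate with the product rule, d/dx e^(−ax²) = −2ax·e^(−ax²).
Normalization: ∫|ψ|² dx = 1.1642.
⟨x⟩ = 0.0000, ⟨x²⟩ = 0.77983 ⇒ Δx = 0.88308.
⟨p⟩ = 0.0000, ⟨p²⟩ = 2.5818 ⇒ Δp = 1.6068.
Δx·Δp = 1.4189.

1.42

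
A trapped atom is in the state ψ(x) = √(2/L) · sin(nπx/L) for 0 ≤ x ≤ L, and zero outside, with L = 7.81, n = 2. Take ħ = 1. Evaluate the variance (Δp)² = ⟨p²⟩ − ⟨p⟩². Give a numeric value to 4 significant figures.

Compute ⟨p⟩ and ⟨p²⟩ separately; (Δp)² = ⟨p²⟩ − ⟨p⟩².
d/dx sin(nπx/L) = (nπ/L)·cos(nπx/L) and d²/dx² sin(nπx/L) = −(nπ/L)²·sin(nπx/L); on 0 ≤ x ≤ L, ∫sin²(nπx/L) dx = L/2 and ∫sin(nπx/L)·cos(nπx/L) dx = 0.
⟨p⟩ = 0.0000 and ⟨p²⟩ = 0.64723.
(Δp)² = 0.64723 − (0.0000)² = 0.64723.

0.6472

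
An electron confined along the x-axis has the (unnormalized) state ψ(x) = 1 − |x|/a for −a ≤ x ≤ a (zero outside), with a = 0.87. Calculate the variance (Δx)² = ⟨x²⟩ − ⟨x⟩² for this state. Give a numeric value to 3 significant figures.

Compute ⟨x⟩ and ⟨x²⟩ separately, then (Δx)² = ⟨x²⟩ − ⟨x⟩².
ψ is even, so ∫ over [−a, a] = 2∫₀ᵃ with ψ = 1 − x/a there: ∫₀ᵃ (1 − x/a)² dx = a/3, ∫₀ᵃ x²(1 − x/a)² dx = a³/30, ∫₀ᵃ x⁴(1 − x/a)² dx = a⁵/105.
Normalization: ∫|ψ|² dx = 0.58000.
⟨x⟩ = 0.0000 and ⟨x²⟩ = 0.075690.
(Δx)² = 0.075690 − (0.0000)² = 0.075690.

0.0757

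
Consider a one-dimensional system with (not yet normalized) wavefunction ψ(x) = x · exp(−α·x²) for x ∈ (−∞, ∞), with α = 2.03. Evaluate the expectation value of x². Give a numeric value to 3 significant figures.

0.369

⟨x²⟩ = ∫ x²·|ψ|² dx / ∫|ψ|² dx (integrals over the domain).
Expand each integrand as polynomial × e^(−2αx²) and use ∫x^(2j)·e^(−2αx²) dx = (2j−1)!!/(4α)^j · √(π/(2α)), odd powers → 0; here √(π/(2α)) = 0.87965.
State is unnormalized: ∫|ψ|² dx = 0.10833, and ∫ψ*·x²·ψ dx = 0.040024, so ⟨x²⟩ = 0.040024 / 0.10833.
⟨x²⟩ = 0.36946.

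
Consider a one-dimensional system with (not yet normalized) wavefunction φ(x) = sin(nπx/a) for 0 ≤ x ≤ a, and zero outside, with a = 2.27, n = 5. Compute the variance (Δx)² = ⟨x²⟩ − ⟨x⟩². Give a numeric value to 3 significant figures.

0.419

Compute ⟨x⟩ and ⟨x²⟩ separately, then (Δx)² = ⟨x²⟩ − ⟨x⟩².
With sin²θ = (1 − cos2θ)/2 on 0 ≤ x ≤ a: ∫sin²(nπx/a) dx = a/2, ∫x·sin²(nπx/a) dx = a²/4, ∫x²·sin²(nπx/a) dx = a³·(1/6 − 1/(4n²π²)); higher powers xᵏ the same way, integrating xᵏ·cos(2nπx/a) by parts.
Normalization: ∫|φ|² dx = 1.1350.
⟨x⟩ = 1.1350 and ⟨x²⟩ = 1.7072.
(Δx)² = 1.7072 − (1.1350)² = 0.41897.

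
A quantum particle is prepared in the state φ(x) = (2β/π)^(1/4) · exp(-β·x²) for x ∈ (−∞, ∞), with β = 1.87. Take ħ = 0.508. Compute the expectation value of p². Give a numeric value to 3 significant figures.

0.483

p² φ = −ħ² d²φ/dx²; ⟨p²⟩ = −ħ² ∫ φ*·φ'' dx.
Gaussian moments: ∫x^(2j)·e^(−2βx²) dx = (2j−1)!!/(4β)^j · √(π/(2β)), odd powers integrate to 0; here √(π/(2β)) = 0.91651. Derivatives: d/dx e^(−βx²) = −2βx·e^(−βx²), d²/dx² e^(−βx²) = (4β²x² − 2β)·e^(−βx²).
⟨p²⟩ = 0.48258.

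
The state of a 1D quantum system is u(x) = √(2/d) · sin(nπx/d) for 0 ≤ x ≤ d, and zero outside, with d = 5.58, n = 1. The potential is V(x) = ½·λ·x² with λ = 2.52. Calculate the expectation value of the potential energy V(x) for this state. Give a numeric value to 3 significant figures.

⟨V⟩ = ∫ V(x)·|u|² dx.
With sin²θ = (1 − cos2θ)/2 on 0 ≤ x ≤ d: ∫sin²(nπx/d) dx = d/2, ∫x·sin²(nπx/d) dx = d²/4, ∫x²·sin²(nπx/d) dx = d³·(1/6 − 1/(4n²π²)); higher powers xᵏ the same way, integrating xᵏ·cos(2nπx/d) by parts.
⟨V⟩ = 11.090.

11.1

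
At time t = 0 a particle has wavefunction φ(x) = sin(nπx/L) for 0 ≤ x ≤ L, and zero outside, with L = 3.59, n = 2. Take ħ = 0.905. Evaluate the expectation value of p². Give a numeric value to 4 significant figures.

2.509

p² φ = −ħ² d²φ/dx²; ⟨p²⟩ = −ħ² ∫ φ*·φ'' dx / ∫|φ|² dx.
d/dx sin(nπx/L) = (nπ/L)·cos(nπx/L) and d²/dx² sin(nπx/L) = −(nπ/L)²·sin(nπx/L); on 0 ≤ x ≤ L, ∫sin²(nπx/L) dx = L/2 and ∫sin(nπx/L)·cos(nπx/L) dx = 0.
State is unnormalized: ∫|φ|² dx = 1.7950, and ∫φ*·(−ħ² φ'') dx = 4.5033, so ⟨p²⟩ = 4.5033 / 1.7950.
⟨p²⟩ = 2.5088.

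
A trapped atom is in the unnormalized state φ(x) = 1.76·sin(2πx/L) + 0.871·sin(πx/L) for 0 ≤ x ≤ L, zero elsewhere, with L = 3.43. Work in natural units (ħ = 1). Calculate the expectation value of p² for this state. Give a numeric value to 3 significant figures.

2.86

p² φ = −ħ² d²φ/dx²; ⟨p²⟩ = −ħ² ∫ φ*·φ'' dx / ∫|φ|² dx.
d²/dx² sin(jπx/L) = −(jπ/L)²·sin(jπx/L); on 0 ≤ x ≤ L, ∫sin²(jπx/L) dx = L/2 and ∫sin(jπx/L)·sin(lπx/L) dx = 0 for j ≠ l, so only diagonal terms survive in ∫|φ|² and ∫φ·φ″; ∫φ·φ′ dx = [φ²/2] between the walls = 0.
State is unnormalized: ∫|φ|² dx = 6.6135, and ∫φ*·(−ħ² φ'') dx = 18.918, so ⟨p²⟩ = 18.918 / 6.6135.
⟨p²⟩ = 2.8605.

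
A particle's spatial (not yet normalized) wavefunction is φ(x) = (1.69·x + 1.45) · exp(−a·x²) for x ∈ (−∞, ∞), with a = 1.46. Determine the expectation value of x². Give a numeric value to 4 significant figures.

0.2359

⟨x²⟩ = ∫ x²·|φ|² dx / ∫|φ|² dx (integrals over the domain).
Expand each integrand as polynomial × e^(−2ax²) and use ∫x^(2j)·e^(−2ax²) dx = (2j−1)!!/(4a)^j · √(π/(2a)), odd powers → 0; here √(π/(2a)) = 1.0373.
State is unnormalized: ∫|φ|² dx = 2.6881, and ∫φ*·x²·φ dx = 0.63401, so ⟨x²⟩ = 0.63401 / 2.6881.
⟨x²⟩ = 0.23586.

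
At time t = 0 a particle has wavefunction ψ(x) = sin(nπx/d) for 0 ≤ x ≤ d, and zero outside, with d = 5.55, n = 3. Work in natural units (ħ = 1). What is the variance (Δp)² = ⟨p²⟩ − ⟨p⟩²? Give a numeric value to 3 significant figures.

2.88

Compute ⟨p⟩ and ⟨p²⟩ separately; (Δp)² = ⟨p²⟩ − ⟨p⟩².
d/dx sin(nπx/d) = (nπ/d)·cos(nπx/d) and d²/dx² sin(nπx/d) = −(nπ/d)²·sin(nπx/d); on 0 ≤ x ≤ d, ∫sin²(nπx/d) dx = d/2 and ∫sin(nπx/d)·cos(nπx/d) dx = 0.
Normalization: ∫|ψ|² dx = 2.7750.
⟨p⟩ = 0.0000 and ⟨p²⟩ = 2.8837.
(Δp)² = 2.8837 − (0.0000)² = 2.8837.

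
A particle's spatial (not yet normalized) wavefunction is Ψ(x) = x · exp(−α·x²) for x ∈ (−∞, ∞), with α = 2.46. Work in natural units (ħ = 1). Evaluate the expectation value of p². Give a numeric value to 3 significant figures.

p² Ψ = −ħ² d²Ψ/dx²; ⟨p²⟩ = −ħ² ∫ Ψ*·Ψ'' dx / ∫|Ψ|² dx.
Expand each integrand as polynomial × e^(−2αx²) and use ∫x^(2j)·e^(−2αx²) dx = (2j−1)!!/(4α)^j · √(π/(2α)), odd powers → 0; here √(π/(2α)) = 0.79908. Differentiate with the product rule, d/dx e^(−αx²) = −2αx·e^(−αx²).
State is unnormalized: ∫|Ψ|² dx = 0.081208, and ∫Ψ*·(−ħ² Ψ'') dx = 0.59931, so ⟨p²⟩ = 0.59931 / 0.081208.
⟨p²⟩ = 7.3800.

7.38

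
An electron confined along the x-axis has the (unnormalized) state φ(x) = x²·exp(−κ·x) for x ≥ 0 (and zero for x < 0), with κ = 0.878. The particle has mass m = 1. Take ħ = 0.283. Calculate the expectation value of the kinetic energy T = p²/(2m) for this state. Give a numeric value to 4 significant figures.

T = −(ħ²/2m) d²/dx², so ⟨T⟩ = −(ħ²/2m) ∫ φ*·φ'' dx / ∫|φ|² dx; with m = 1.
Differentiate x²·exp(−κ·x) with the product rule; every integrand then reduces to terms xʲ·e^(−2κx) on [0, ∞), with ∫₀^∞ xʲ·e^(−2κx) dx = j!/(2κ)^(j+1).
State is unnormalized: ∫|φ|² dx = 1.4374, and ∫φ*·(−ħ²/2m · φ'') dx = 0.014791, so ⟨T⟩ = 0.014791 / 1.4374.
⟨T⟩ = 0.010290.

0.01029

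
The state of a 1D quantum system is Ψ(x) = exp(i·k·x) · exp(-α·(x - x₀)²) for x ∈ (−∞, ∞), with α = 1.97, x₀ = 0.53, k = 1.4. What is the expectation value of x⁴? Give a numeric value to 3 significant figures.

0.341

⟨x⁴⟩ = ∫ x⁴·|Ψ|² dx / ∫|Ψ|² dx (integrals over the domain).
Gaussian moments (u = x − x₀): ∫u^(2j)·e^(−2αu²) du = (2j−1)!!/(4α)^j · √(π/(2α)), odd powers integrate to 0; here √(π/(2α)) = 0.89295.
State is unnormalized: ∫|Ψ|² dx = 0.89295, and ∫Ψ*·x⁴·Ψ dx = 0.30459, so ⟨x⁴⟩ = 0.30459 / 0.89295.
⟨x⁴⟩ = 0.34110.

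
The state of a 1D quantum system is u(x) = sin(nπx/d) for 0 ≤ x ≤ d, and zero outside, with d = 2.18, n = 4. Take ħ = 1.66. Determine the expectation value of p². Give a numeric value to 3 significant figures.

p² u = −ħ² d²u/dx²; ⟨p²⟩ = −ħ² ∫ u*·u'' dx / ∫|u|² dx.
d/dx sin(nπx/d) = (nπ/d)·cos(nπx/d) and d²/dx² sin(nπx/d) = −(nπ/d)²·sin(nπx/d); on 0 ≤ x ≤ d, ∫sin²(nπx/d) dx = d/2 and ∫sin(nπx/d)·cos(nπx/d) dx = 0.
State is unnormalized: ∫|u|² dx = 1.0900, and ∫u*·(−ħ² u'') dx = 99.804, so ⟨p²⟩ = 99.804 / 1.0900.
⟨p²⟩ = 91.564.

91.6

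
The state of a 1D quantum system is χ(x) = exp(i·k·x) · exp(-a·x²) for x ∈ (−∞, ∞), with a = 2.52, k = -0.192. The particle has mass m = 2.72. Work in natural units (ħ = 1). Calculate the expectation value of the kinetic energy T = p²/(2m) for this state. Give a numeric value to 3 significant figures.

T = −(ħ²/2m) d²/dx², so ⟨T⟩ = −(ħ²/2m) ∫ χ*·χ'' dx / ∫|χ|² dx; with m = 2.72.
Gaussian moments: ∫x^(2j)·e^(−2ax²) dx = (2j−1)!!/(4a)^j · √(π/(2a)), odd powers integrate to 0; here √(π/(2a)) = 0.78951. Derivatives: χ′ = (ik − 2ax)·χ, χ″ = ((ik − 2ax)² − 2a)·χ; the odd-in-x pieces drop out.
State is unnormalized: ∫|χ|² dx = 0.78951, and ∫χ*·(−ħ²/2m · χ'') dx = 0.37108, so ⟨T⟩ = 0.37108 / 0.78951.
⟨T⟩ = 0.47001.

0.470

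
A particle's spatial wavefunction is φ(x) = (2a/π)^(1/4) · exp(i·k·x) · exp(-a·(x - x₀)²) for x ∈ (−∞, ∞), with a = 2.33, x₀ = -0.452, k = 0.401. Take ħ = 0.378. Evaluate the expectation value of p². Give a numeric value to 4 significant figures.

p² φ = −ħ² d²φ/dx²; ⟨p²⟩ = −ħ² ∫ φ*·φ'' dx.
Gaussian moments (u = x − x₀): ∫u^(2j)·e^(−2au²) du = (2j−1)!!/(4a)^j · √(π/(2a)), odd powers integrate to 0; here √(π/(2a)) = 0.82107. Derivatives: φ′ = (ik − 2au)·φ, φ″ = ((ik − 2au)² − 2a)·φ; the odd-in-u pieces drop out.
⟨p²⟩ = 0.35590.

0.3559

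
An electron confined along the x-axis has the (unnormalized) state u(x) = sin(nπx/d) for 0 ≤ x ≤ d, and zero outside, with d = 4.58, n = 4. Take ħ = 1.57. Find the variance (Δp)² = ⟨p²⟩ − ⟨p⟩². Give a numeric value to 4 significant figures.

18.56

Compute ⟨p⟩ and ⟨p²⟩ separately; (Δp)² = ⟨p²⟩ − ⟨p⟩².
d/dx sin(nπx/d) = (nπ/d)·cos(nπx/d) and d²/dx² sin(nπx/d) = −(nπ/d)²·sin(nπx/d); on 0 ≤ x ≤ d, ∫sin²(nπx/d) dx = d/2 and ∫sin(nπx/d)·cos(nπx/d) dx = 0.
Normalization: ∫|u|² dx = 2.2900.
⟨p⟩ = 0.0000 and ⟨p²⟩ = 18.556.
(Δp)² = 18.556 − (0.0000)² = 18.556.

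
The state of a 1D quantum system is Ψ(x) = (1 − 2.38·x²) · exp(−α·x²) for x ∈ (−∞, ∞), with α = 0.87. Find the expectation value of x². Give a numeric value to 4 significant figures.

⟨x²⟩ = ∫ x²·|Ψ|² dx / ∫|Ψ|² dx (integrals over the domain).
Expand each integrand as polynomial × e^(−2αx²) and use ∫x^(2j)·e^(−2αx²) dx = (2j−1)!!/(4α)^j · √(π/(2α)), odd powers → 0; here √(π/(2α)) = 1.3437.
State is unnormalized: ∫|Ψ|² dx = 1.3912, and ∫Ψ*·x²·Ψ dx = 1.5107, so ⟨x²⟩ = 1.5107 / 1.3912.
⟨x²⟩ = 1.0859.

1.086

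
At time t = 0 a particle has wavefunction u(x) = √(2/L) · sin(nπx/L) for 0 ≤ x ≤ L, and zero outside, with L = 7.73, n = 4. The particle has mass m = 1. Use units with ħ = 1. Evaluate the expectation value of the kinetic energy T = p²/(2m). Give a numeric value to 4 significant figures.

T = −(ħ²/2m) d²/dx², so ⟨T⟩ = −(ħ²/2m) ∫ u*·u'' dx; with m = 1.
d/dx sin(nπx/L) = (nπ/L)·cos(nπx/L) and d²/dx² sin(nπx/L) = −(nπ/L)²·sin(nπx/L); on 0 ≤ x ≤ L, ∫sin²(nπx/L) dx = L/2 and ∫sin(nπx/L)·cos(nπx/L) dx = 0.
⟨T⟩ = 1.3214.

1.321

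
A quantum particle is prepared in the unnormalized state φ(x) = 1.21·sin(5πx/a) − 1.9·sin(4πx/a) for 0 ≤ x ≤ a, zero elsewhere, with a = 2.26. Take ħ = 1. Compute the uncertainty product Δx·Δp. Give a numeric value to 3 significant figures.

Δx = √(⟨x²⟩−⟨x⟩²), Δp = √(⟨p²⟩−⟨p⟩²).
On 0 ≤ x ≤ a (j ≠ l): ∫sin²(jπx/a) dx = a/2, ∫sin(jπx/a)·sin(lπx/a) dx = 0; diagonal moments ∫x·sin²(jπx/a) dx = a²/4, ∫x²·sin²(jπx/a) dx = a³·(1/6 − 1/(4j²π²)); cross terms ∫x·sin(jπx/a)·sin(lπx/a) dx = 0 for j + l even and −4jla²/(π²(j² − l²)²) for j + l odd, ∫x²·sin(jπx/a)·sin(lπx/a) dx = (−1)^(j+l)·4jla³/(π²(j² − l²)²); higher powers the same way via product-to-sum and parts. d²/dx² sin(jπx/a) = −(jπ/a)²·sin(jπx/a); on 0 ≤ x ≤ a, ∫sin²(jπx/a) dx = a/2 and ∫sin(jπx/a)·sin(lπx/a) dx = 0 for j ≠ l, so only diagonal terms survive in ∫|φ|² and ∫φ·φ″; ∫φ·φ′ dx = [φ²/2] between the walls = 0.
Normalization: ∫|φ|² dx = 5.7337.
⟨x⟩ = 1.5399, ⟨x²⟩ = 2.6144 ⇒ Δx = 0.49309.
⟨p⟩ = 0.0000, ⟨p²⟩ = 35.935 ⇒ Δp = 5.9946.
Δx·Δp = 2.9559.

2.96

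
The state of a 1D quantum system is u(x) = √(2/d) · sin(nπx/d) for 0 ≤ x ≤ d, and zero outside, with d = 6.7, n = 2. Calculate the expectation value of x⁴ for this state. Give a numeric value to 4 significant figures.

353.9

⟨x⁴⟩ = ∫ x⁴·|u|² dx (integrals over the domain).
With sin²θ = (1 − cos2θ)/2 on 0 ≤ x ≤ d: ∫sin²(nπx/d) dx = d/2, ∫x·sin²(nπx/d) dx = d²/4, ∫x²·sin²(nπx/d) dx = d³·(1/6 − 1/(4n²π²)); higher powers xᵏ the same way, integrating xᵏ·cos(2nπx/d) by parts.
⟨x⁴⟩ = 353.92.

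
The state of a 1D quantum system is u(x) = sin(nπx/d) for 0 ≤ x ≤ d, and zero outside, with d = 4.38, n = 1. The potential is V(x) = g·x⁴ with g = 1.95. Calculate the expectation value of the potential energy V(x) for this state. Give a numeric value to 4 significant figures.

⟨V⟩ = ∫ V(x)·|u|² dx / ∫|u|² dx.
With sin²θ = (1 − cos2θ)/2 on 0 ≤ x ≤ d: ∫sin²(nπx/d) dx = d/2, ∫x·sin²(nπx/d) dx = d²/4, ∫x²·sin²(nπx/d) dx = d³·(1/6 − 1/(4n²π²)); higher powers xᵏ the same way, integrating xᵏ·cos(2nπx/d) by parts.
State is unnormalized: ∫|u|² dx = 2.1900, and ∫u*·V(x)·u dx = 179.30, so ⟨V⟩ = 179.30 / 2.1900.
⟨V⟩ = 81.871.

81.87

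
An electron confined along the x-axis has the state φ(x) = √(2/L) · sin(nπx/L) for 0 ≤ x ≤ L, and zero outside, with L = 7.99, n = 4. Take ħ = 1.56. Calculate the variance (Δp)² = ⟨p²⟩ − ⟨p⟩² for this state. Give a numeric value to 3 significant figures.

6.02

Compute ⟨p⟩ and ⟨p²⟩ separately; (Δp)² = ⟨p²⟩ − ⟨p⟩².
d/dx sin(nπx/L) = (nπ/L)·cos(nπx/L) and d²/dx² sin(nπx/L) = −(nπ/L)²·sin(nπx/L); on 0 ≤ x ≤ L, ∫sin²(nπx/L) dx = L/2 and ∫sin(nπx/L)·cos(nπx/L) dx = 0.
⟨p⟩ = 0.0000 and ⟨p²⟩ = 6.0197.
(Δp)² = 6.0197 − (0.0000)² = 6.0197.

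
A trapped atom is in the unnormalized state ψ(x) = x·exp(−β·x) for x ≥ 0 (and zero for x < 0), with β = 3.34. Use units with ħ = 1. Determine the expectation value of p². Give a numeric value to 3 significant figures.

11.2

p² ψ = −ħ² d²ψ/dx²; ⟨p²⟩ = −ħ² ∫ ψ*·ψ'' dx / ∫|ψ|² dx.
Differentiate x·exp(−β·x) with the product rule; every integrand then reduces to terms xʲ·e^(−2βx) on [0, ∞), with ∫₀^∞ xʲ·e^(−2βx) dx = j!/(2β)^(j+1).
State is unnormalized: ∫|ψ|² dx = 0.0067097, and ∫ψ*·(−ħ² ψ'') dx = 0.074850, so ⟨p²⟩ = 0.074850 / 0.0067097.
⟨p²⟩ = 11.156.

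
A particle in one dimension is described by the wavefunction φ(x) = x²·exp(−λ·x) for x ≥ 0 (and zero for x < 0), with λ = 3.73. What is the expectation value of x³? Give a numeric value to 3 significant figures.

0.506

⟨x³⟩ = ∫ x³·|φ|² dx / ∫|φ|² dx (integrals over the domain).
Every integrand reduces to terms xʲ·e^(−2λx) on [0, ∞); use ∫₀^∞ xʲ·e^(−2λx) dx = j!/(2λ)^(j+1).
State is unnormalized: ∫|φ|² dx = 0.0010388, and ∫φ*·x³·φ dx = 0.00052544, so ⟨x³⟩ = 0.00052544 / 0.0010388.
⟨x³⟩ = 0.50583.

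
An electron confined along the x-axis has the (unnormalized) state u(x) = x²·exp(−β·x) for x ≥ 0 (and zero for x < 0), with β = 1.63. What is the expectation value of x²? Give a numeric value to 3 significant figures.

⟨x²⟩ = ∫ x²·|u|² dx / ∫|u|² dx (integrals over the domain).
Every integrand reduces to terms xʲ·e^(−2βx) on [0, ∞); use ∫₀^∞ xʲ·e^(−2βx) dx = j!/(2β)^(j+1).
State is unnormalized: ∫|u|² dx = 0.065181, and ∫u*·x²·u dx = 0.18400, so ⟨x²⟩ = 0.18400 / 0.065181.
⟨x²⟩ = 2.8228.

2.82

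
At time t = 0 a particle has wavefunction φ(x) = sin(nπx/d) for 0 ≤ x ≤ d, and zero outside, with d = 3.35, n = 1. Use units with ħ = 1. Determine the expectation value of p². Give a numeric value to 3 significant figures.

p² φ = −ħ² d²φ/dx²; ⟨p²⟩ = −ħ² ∫ φ*·φ'' dx / ∫|φ|² dx.
d/dx sin(nπx/d) = (nπ/d)·cos(nπx/d) and d²/dx² sin(nπx/d) = −(nπ/d)²·sin(nπx/d); on 0 ≤ x ≤ d, ∫sin²(nπx/d) dx = d/2 and ∫sin(nπx/d)·cos(nπx/d) dx = 0.
State is unnormalized: ∫|φ|² dx = 1.6750, and ∫φ*·(−ħ² φ'') dx = 1.4731, so ⟨p²⟩ = 1.4731 / 1.6750.
⟨p²⟩ = 0.87945.

0.879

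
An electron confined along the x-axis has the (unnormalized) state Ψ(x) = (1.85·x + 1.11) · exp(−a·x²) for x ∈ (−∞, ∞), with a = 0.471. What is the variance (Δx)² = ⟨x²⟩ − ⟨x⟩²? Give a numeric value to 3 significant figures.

Compute ⟨x⟩ and ⟨x²⟩ separately, then (Δx)² = ⟨x²⟩ − ⟨x⟩².
Expand each integrand as polynomial × e^(−2ax²) and use ∫x^(2j)·e^(−2ax²) dx = (2j−1)!!/(4a)^j · √(π/(2a)), odd powers → 0; here √(π/(2a)) = 1.8262.
Normalization: ∫|Ψ|² dx = 5.5676.
⟨x⟩ = 0.71503 and ⟨x²⟩ = 1.1633.
(Δx)² = 1.1633 − (0.71503)² = 0.65206.

0.652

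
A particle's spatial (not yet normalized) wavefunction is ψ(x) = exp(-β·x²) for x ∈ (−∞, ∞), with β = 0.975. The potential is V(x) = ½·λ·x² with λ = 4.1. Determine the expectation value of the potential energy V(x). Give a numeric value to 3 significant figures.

⟨V⟩ = ∫ V(x)·|ψ|² dx / ∫|ψ|² dx.
Gaussian moments: ∫x^(2j)·e^(−2βx²) dx = (2j−1)!!/(4β)^j · √(π/(2β)), odd powers integrate to 0; here √(π/(2β)) = 1.2693.
State is unnormalized: ∫|ψ|² dx = 1.2693, and ∫ψ*·V(x)·ψ dx = 0.66719, so ⟨V⟩ = 0.66719 / 1.2693.
⟨V⟩ = 0.52564.

0.526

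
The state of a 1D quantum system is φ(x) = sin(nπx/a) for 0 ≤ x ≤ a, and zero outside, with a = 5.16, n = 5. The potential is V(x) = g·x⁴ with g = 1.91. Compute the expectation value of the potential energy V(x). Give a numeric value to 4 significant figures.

⟨V⟩ = ∫ V(x)·|φ|² dx / ∫|φ|² dx.
With sin²θ = (1 − cos2θ)/2 on 0 ≤ x ≤ a: ∫sin²(nπx/a) dx = a/2, ∫x·sin²(nπx/a) dx = a²/4, ∫x²·sin²(nπx/a) dx = a³·(1/6 − 1/(4n²π²)); higher powers xᵏ the same way, integrating xᵏ·cos(2nπx/a) by parts.
State is unnormalized: ∫|φ|² dx = 2.5800, and ∫φ*·V(x)·φ dx = 684.61, so ⟨V⟩ = 684.61 / 2.5800.
⟨V⟩ = 265.35.

265.4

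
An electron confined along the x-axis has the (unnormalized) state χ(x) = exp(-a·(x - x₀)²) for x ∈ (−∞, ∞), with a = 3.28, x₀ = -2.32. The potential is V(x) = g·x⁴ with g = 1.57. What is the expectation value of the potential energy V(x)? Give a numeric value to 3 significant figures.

⟨V⟩ = ∫ V(x)·|χ|² dx / ∫|χ|² dx.
Gaussian moments (u = x − x₀): ∫u^(2j)·e^(−2au²) du = (2j−1)!!/(4a)^j · √(π/(2a)), odd powers integrate to 0; here √(π/(2a)) = 0.69203.
State is unnormalized: ∫|χ|² dx = 0.69203, and ∫χ*·V(x)·χ dx = 34.169, so ⟨V⟩ = 34.169 / 0.69203.
⟨V⟩ = 49.375.

49.4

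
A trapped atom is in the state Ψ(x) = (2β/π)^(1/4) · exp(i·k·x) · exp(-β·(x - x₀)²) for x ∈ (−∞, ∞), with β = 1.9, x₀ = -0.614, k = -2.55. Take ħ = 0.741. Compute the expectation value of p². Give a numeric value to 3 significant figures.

p² Ψ = −ħ² d²Ψ/dx²; ⟨p²⟩ = −ħ² ∫ Ψ*·Ψ'' dx.
Gaussian moments (u = x − x₀): ∫u^(2j)·e^(−2βu²) du = (2j−1)!!/(4β)^j · √(π/(2β)), odd powers integrate to 0; here √(π/(2β)) = 0.90925. Derivatives: Ψ′ = (ik − 2βu)·Ψ, Ψ″ = ((ik − 2βu)² − 2β)·Ψ; the odd-in-u pieces drop out.
⟨p²⟩ = 4.6137.

4.61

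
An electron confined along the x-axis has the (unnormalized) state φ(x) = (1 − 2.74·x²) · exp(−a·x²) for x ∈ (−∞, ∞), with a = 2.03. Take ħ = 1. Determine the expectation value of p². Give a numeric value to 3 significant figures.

7.53

p² φ = −ħ² d²φ/dx²; ⟨p²⟩ = −ħ² ∫ φ*·φ'' dx / ∫|φ|² dx.
Expand each integrand as polynomial × e^(−2ax²) and use ∫x^(2j)·e^(−2ax²) dx = (2j−1)!!/(4a)^j · √(π/(2a)), odd powers → 0; here √(π/(2a)) = 0.87965. Differentiate with the product rule, d/dx e^(−ax²) = −2ax·e^(−ax²).
State is unnormalized: ∫|φ|² dx = 0.58648, and ∫φ*·(−ħ² φ'') dx = 4.4141, so ⟨p²⟩ = 4.4141 / 0.58648.
⟨p²⟩ = 7.5265.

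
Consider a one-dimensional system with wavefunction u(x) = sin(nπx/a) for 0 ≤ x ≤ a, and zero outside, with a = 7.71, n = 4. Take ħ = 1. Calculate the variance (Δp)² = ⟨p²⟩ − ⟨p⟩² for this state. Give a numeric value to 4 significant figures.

Compute ⟨p⟩ and ⟨p²⟩ separately; (Δp)² = ⟨p²⟩ − ⟨p⟩².
d/dx sin(nπx/a) = (nπ/a)·cos(nπx/a) and d²/dx² sin(nπx/a) = −(nπ/a)²·sin(nπx/a); on 0 ≤ x ≤ a, ∫sin²(nπx/a) dx = a/2 and ∫sin(nπx/a)·cos(nπx/a) dx = 0.
Normalization: ∫|u|² dx = 3.8550.
⟨p⟩ = 0.0000 and ⟨p²⟩ = 2.6565.
(Δp)² = 2.6565 − (0.0000)² = 2.6565.

2.657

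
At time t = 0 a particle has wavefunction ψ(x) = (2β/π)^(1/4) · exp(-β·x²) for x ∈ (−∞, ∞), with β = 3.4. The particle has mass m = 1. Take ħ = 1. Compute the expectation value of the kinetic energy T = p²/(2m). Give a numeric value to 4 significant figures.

T = −(ħ²/2m) d²/dx², so ⟨T⟩ = −(ħ²/2m) ∫ ψ*·ψ'' dx; with m = 1.
Gaussian moments: ∫x^(2j)·e^(−2βx²) dx = (2j−1)!!/(4β)^j · √(π/(2β)), odd powers integrate to 0; here √(π/(2β)) = 0.67971. Derivatives: d/dx e^(−βx²) = −2βx·e^(−βx²), d²/dx² e^(−βx²) = (4β²x² − 2β)·e^(−βx²).
⟨T⟩ = 1.7000.

1.700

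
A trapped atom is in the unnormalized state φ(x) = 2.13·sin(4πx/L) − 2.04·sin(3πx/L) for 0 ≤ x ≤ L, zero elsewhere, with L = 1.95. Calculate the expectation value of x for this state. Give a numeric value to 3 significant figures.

⟨x⟩ = ∫ x·|φ|² dx / ∫|φ|² dx (integrals over the domain).
On 0 ≤ x ≤ L (j ≠ l): ∫sin²(jπx/L) dx = L/2, ∫sin(jπx/L)·sin(lπx/L) dx = 0; diagonal moments ∫x·sin²(jπx/L) dx = L²/4, ∫x²·sin²(jπx/L) dx = L³·(1/6 − 1/(4j²π²)); cross terms ∫x·sin(jπx/L)·sin(lπx/L) dx = 0 for j + l even and −4jlL²/(π²(j² − l²)²) for j + l odd, ∫x²·sin(jπx/L)·sin(lπx/L) dx = (−1)^(j+l)·4jlL³/(π²(j² − l²)²); higher powers the same way via product-to-sum and parts.
State is unnormalized: ∫|φ|² dx = 8.4810, and ∫φ*·x·φ dx = 11.549, so ⟨x⟩ = 11.549 / 8.4810.
⟨x⟩ = 1.3617.

1.36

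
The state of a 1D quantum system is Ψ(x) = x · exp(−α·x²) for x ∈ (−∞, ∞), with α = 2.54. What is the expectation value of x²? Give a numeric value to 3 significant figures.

0.295

⟨x²⟩ = ∫ x²·|Ψ|² dx / ∫|Ψ|² dx (integrals over the domain).
Expand each integrand as polynomial × e^(−2αx²) and use ∫x^(2j)·e^(−2αx²) dx = (2j−1)!!/(4α)^j · √(π/(2α)), odd powers → 0; here √(π/(2α)) = 0.78640.
State is unnormalized: ∫|Ψ|² dx = 0.077401, and ∫Ψ*·x²·Ψ dx = 0.022855, so ⟨x²⟩ = 0.022855 / 0.077401.
⟨x²⟩ = 0.29528.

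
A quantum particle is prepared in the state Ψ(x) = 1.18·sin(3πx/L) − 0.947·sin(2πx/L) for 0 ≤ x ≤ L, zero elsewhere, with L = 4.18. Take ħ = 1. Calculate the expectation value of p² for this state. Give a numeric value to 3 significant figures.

p² Ψ = −ħ² d²Ψ/dx²; ⟨p²⟩ = −ħ² ∫ Ψ*·Ψ'' dx / ∫|Ψ|² dx.
d²/dx² sin(jπx/L) = −(jπ/L)²·sin(jπx/L); on 0 ≤ x ≤ L, ∫sin²(jπx/L) dx = L/2 and ∫sin(jπx/L)·sin(lπx/L) dx = 0 for j ≠ l, so only diagonal terms survive in ∫|Ψ|² and ∫Ψ·Ψ″; ∫Ψ·Ψ′ dx = [Ψ²/2] between the walls = 0.
State is unnormalized: ∫|Ψ|² dx = 4.7844, and ∫Ψ*·(−ħ² Ψ'') dx = 19.029, so ⟨p²⟩ = 19.029 / 4.7844.
⟨p²⟩ = 3.9774.

3.98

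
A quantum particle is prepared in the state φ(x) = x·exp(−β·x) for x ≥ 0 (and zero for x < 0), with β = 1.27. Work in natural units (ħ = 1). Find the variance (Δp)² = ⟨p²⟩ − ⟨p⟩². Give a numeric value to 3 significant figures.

Compute ⟨p⟩ and ⟨p²⟩ separately; (Δp)² = ⟨p²⟩ − ⟨p⟩².
Differentiate x·exp(−β·x) with the product rule; every integrand then reduces to terms xʲ·e^(−2βx) on [0, ∞), with ∫₀^∞ xʲ·e^(−2βx) dx = j!/(2β)^(j+1).
Normalization: ∫|φ|² dx = 0.12205.
⟨p⟩ = 0.0000 and ⟨p²⟩ = 1.6129.
(Δp)² = 1.6129 − (0.0000)² = 1.6129.

1.61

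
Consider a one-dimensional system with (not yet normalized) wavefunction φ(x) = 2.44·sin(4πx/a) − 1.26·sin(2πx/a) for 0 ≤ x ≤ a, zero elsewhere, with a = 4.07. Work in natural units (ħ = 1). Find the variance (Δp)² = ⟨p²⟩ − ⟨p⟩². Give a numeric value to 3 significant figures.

8.03

Compute ⟨p⟩ and ⟨p²⟩ separately; (Δp)² = ⟨p²⟩ − ⟨p⟩².
d²/dx² sin(jπx/a) = −(jπ/a)²·sin(jπx/a); on 0 ≤ x ≤ a, ∫sin²(jπx/a) dx = a/2 and ∫sin(jπx/a)·sin(lπx/a) dx = 0 for j ≠ l, so only diagonal terms survive in ∫|φ|² and ∫φ·φ″; ∫φ·φ′ dx = [φ²/2] between the walls = 0.
Normalization: ∫|φ|² dx = 15.346.
⟨p⟩ = 0.0000 and ⟨p²⟩ = 8.0278.
(Δp)² = 8.0278 − (0.0000)² = 8.0278.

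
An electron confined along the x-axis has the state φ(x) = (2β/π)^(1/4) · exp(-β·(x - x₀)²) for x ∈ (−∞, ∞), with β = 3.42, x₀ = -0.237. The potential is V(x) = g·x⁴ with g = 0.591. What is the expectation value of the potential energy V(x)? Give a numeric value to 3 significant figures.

0.0259

⟨V⟩ = ∫ V(x)·|φ|² dx.
Gaussian moments (u = x − x₀): ∫u^(2j)·e^(−2βu²) du = (2j−1)!!/(4β)^j · √(π/(2β)), odd powers integrate to 0; here √(π/(2β)) = 0.67771.
⟨V⟩ = 0.025898.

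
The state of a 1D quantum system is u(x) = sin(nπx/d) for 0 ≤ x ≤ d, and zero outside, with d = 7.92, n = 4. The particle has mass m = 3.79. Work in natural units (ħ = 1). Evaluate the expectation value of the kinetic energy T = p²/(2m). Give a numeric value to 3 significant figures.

T = −(ħ²/2m) d²/dx², so ⟨T⟩ = −(ħ²/2m) ∫ u*·u'' dx / ∫|u|² dx; with m = 3.79.
d/dx sin(nπx/d) = (nπ/d)·cos(nπx/d) and d²/dx² sin(nπx/d) = −(nπ/d)²·sin(nπx/d); on 0 ≤ x ≤ d, ∫sin²(nπx/d) dx = d/2 and ∫sin(nπx/d)·cos(nπx/d) dx = 0.
State is unnormalized: ∫|u|² dx = 3.9600, and ∫u*·(−ħ²/2m · u'') dx = 1.3152, so ⟨T⟩ = 1.3152 / 3.9600.
⟨T⟩ = 0.33212.

0.332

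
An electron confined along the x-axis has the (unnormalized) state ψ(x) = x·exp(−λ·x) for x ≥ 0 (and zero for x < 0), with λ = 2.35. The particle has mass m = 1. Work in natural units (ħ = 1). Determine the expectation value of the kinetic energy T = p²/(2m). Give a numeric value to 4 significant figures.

T = −(ħ²/2m) d²/dx², so ⟨T⟩ = −(ħ²/2m) ∫ ψ*·ψ'' dx / ∫|ψ|² dx; with m = 1.
Differentiate x·exp(−λ·x) with the product rule; every integrand then reduces to terms xʲ·e^(−2λx) on [0, ∞), with ∫₀^∞ xʲ·e^(−2λx) dx = j!/(2λ)^(j+1).
State is unnormalized: ∫|ψ|² dx = 0.019264, and ∫ψ*·(−ħ²/2m · ψ'') dx = 0.053191, so ⟨T⟩ = 0.053191 / 0.019264.
⟨T⟩ = 2.7613.

2.761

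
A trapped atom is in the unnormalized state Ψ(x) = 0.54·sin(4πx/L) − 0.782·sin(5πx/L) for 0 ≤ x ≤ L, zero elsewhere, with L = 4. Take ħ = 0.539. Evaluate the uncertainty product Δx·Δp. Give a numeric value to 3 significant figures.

1.71

Δx = √(⟨x²⟩−⟨x⟩²), Δp = √(⟨p²⟩−⟨p⟩²).
On 0 ≤ x ≤ L (j ≠ l): ∫sin²(jπx/L) dx = L/2, ∫sin(jπx/L)·sin(lπx/L) dx = 0; diagonal moments ∫x·sin²(jπx/L) dx = L²/4, ∫x²·sin²(jπx/L) dx = L³·(1/6 − 1/(4j²π²)); cross terms ∫x·sin(jπx/L)·sin(lπx/L) dx = 0 for j + l even and −4jlL²/(π²(j² − l²)²) for j + l odd, ∫x²·sin(jπx/L)·sin(lπx/L) dx = (−1)^(j+l)·4jlL³/(π²(j² − l²)²); higher powers the same way via product-to-sum and parts. d²/dx² sin(jπx/L) = −(jπ/L)²·sin(jπx/L); on 0 ≤ x ≤ L, ∫sin²(jπx/L) dx = L/2 and ∫sin(jπx/L)·sin(lπx/L) dx = 0 for j ≠ l, so only diagonal terms survive in ∫|Ψ|² and ∫Ψ·Ψ″; ∫Ψ·Ψ′ dx = [Ψ²/2] between the walls = 0.
Normalization: ∫|Ψ|² dx = 1.8062.
⟨x⟩ = 2.7486, ⟨x²⟩ = 8.2896 ⇒ Δx = 0.85706.
⟨p⟩ = 0.0000, ⟨p²⟩ = 3.9594 ⇒ Δp = 1.9898.
Δx·Δp = 1.7054.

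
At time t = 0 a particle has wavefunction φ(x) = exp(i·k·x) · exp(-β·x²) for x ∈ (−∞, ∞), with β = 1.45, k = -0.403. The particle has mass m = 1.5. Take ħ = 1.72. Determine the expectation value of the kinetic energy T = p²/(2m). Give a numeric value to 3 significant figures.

T = −(ħ²/2m) d²/dx², so ⟨T⟩ = −(ħ²/2m) ∫ φ*·φ'' dx / ∫|φ|² dx; with m = 1.5.
Gaussian moments: ∫x^(2j)·e^(−2βx²) dx = (2j−1)!!/(4β)^j · √(π/(2β)), odd powers integrate to 0; here √(π/(2β)) = 1.0408. Derivatives: φ′ = (ik − 2βx)·φ, φ″ = ((ik − 2βx)² − 2β)·φ; the odd-in-x pieces drop out.
State is unnormalized: ∫|φ|² dx = 1.0408, and ∫φ*·(−ħ²/2m · φ'') dx = 1.6550, so ⟨T⟩ = 1.6550 / 1.0408.
⟨T⟩ = 1.5901.

1.59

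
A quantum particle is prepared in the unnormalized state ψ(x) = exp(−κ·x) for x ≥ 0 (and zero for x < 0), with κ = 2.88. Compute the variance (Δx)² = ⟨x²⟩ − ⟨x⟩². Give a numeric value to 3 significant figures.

Compute ⟨x⟩ and ⟨x²⟩ separately, then (Δx)² = ⟨x²⟩ − ⟨x⟩².
Every integrand reduces to terms xʲ·e^(−2κx) on [0, ∞); use ∫₀^∞ xʲ·e^(−2κx) dx = j!/(2κ)^(j+1).
Normalization: ∫|ψ|² dx = 0.17361.
⟨x⟩ = 0.17361 and ⟨x²⟩ = 0.060282.
(Δx)² = 0.060282 − (0.17361)² = 0.030141.

0.0301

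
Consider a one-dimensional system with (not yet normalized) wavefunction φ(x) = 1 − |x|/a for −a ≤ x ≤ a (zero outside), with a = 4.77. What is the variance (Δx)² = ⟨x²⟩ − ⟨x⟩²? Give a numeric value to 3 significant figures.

Compute ⟨x⟩ and ⟨x²⟩ separately, then (Δx)² = ⟨x²⟩ − ⟨x⟩².
φ is even, so ∫ over [−a, a] = 2∫₀ᵃ with φ = 1 − x/a there: ∫₀ᵃ (1 − x/a)² dx = a/3, ∫₀ᵃ x²(1 − x/a)² dx = a³/30, ∫₀ᵃ x⁴(1 − x/a)² dx = a⁵/105.
Normalization: ∫|φ|² dx = 3.1800.
⟨x⟩ = 0.0000 and ⟨x²⟩ = 2.2753.
(Δx)² = 2.2753 − (0.0000)² = 2.2753.

2.28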